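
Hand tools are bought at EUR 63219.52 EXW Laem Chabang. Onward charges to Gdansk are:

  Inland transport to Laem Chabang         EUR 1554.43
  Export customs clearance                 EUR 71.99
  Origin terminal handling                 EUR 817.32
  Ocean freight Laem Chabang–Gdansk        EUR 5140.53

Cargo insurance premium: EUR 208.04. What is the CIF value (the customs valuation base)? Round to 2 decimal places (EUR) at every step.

CIF value: EUR 71011.83

CIF = EXW price + pre-shipment costs + freight + insurance
CIF = 63219.52 + 1554.43 + 71.99 + 817.32 + 5140.53 + 208.04 = 71011.83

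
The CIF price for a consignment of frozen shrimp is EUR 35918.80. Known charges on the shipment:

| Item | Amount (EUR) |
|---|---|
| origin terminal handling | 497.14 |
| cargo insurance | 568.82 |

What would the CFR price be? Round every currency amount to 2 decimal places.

CFR price: EUR 35349.98

Not relevant to the conversion: origin terminal — on the seller under both CIF and CFR; already in the CIF price and stays in the CFR price.
From CIF to CFR, the seller no longer bears: insurance.
CFR price = 35918.80 − 568.82 = 35349.98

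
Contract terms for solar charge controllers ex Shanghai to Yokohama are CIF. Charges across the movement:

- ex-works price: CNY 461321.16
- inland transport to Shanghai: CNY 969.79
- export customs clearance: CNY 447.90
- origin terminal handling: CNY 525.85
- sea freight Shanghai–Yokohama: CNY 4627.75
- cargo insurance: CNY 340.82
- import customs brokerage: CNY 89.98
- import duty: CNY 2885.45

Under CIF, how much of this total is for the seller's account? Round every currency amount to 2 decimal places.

Seller's account: CNY 468233.27

CIF: the seller pays costs through ocean freight and marine insurance to the destination port.
Seller's account: goods 461321.16 + inland to port 969.79 + export clearance 447.90 + origin terminal 525.85 + freight 4627.75 + insurance 340.82 = 468233.27
Buyer's account: brokerage 89.98 + duty 2885.45 = 2975.43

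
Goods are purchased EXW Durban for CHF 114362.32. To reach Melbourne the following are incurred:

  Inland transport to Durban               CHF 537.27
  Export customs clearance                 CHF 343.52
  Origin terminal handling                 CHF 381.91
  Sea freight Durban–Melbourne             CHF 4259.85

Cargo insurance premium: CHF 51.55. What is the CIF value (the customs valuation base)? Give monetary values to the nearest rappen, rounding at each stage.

CIF = EXW price + pre-shipment costs + freight + insurance
CIF = 114362.32 + 537.27 + 343.52 + 381.91 + 4259.85 + 51.55 = 119936.42

CIF value: CHF 119936.42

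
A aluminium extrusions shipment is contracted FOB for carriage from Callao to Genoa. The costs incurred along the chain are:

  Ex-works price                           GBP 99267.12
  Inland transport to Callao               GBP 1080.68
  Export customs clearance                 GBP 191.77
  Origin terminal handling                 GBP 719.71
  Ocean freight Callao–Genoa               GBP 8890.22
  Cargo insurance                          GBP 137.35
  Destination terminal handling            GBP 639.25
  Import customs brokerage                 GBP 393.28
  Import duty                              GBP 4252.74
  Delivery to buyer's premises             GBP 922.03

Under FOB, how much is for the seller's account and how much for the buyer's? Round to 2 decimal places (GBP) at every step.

FOB: the seller bears costs until goods are on board at the origin port; the buyer bears freight, insurance and all costs thereafter.
Seller's account: goods 99267.12 + inland to port 1080.68 + export clearance 191.77 + origin terminal 719.71 = 101259.28
Buyer's account: freight 8890.22 + insurance 137.35 + destination terminal 639.25 + brokerage 393.28 + duty 4252.74 + delivery 922.03 = 15234.87

Seller: GBP 101259.28; buyer: GBP 15234.87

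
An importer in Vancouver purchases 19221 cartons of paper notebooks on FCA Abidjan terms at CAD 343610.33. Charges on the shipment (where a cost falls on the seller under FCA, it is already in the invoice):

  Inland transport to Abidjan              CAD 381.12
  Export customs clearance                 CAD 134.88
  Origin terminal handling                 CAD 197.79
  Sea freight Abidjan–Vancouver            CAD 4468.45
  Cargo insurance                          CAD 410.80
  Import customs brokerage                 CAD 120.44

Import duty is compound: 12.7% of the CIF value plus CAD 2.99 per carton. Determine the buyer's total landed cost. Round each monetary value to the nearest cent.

Total landed cost: CAD 450561.90

FCA: the seller delivers export-cleared goods to the carrier; the buyer bears costs from that point.
Already in the invoice (seller's account under FCA): inland to port, export clearance — exclude.
CIF value = FCA price + origin terminal + freight + insurance = 343610.33 + 197.79 + 4468.45 + 410.80 = 348687.37
Ad valorem component: 348687.37 × 12.7% = 44283.30
Specific component: 19221 × 2.99 = 57470.79
Import duty = 44283.30 + 57470.79 = 101754.09
Buyer bears: origin terminal 197.79 + freight 4468.45 + insurance 410.80 + brokerage 120.44 + duty 101754.09 = 106951.57
Landed cost = invoice 343610.33 + 106951.57 = 450561.90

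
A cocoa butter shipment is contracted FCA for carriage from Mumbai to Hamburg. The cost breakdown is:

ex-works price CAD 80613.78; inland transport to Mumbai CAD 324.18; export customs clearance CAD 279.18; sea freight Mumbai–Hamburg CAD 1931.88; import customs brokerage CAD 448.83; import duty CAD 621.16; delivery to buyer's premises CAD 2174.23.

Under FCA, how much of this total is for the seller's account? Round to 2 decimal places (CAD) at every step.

Seller's account: CAD 81217.14

FCA: the seller delivers export-cleared goods to the carrier; the buyer bears costs from that point.
Seller's account: goods 80613.78 + inland to port 324.18 + export clearance 279.18 = 81217.14
Buyer's account: freight 1931.88 + brokerage 448.83 + duty 621.16 + delivery 2174.23 = 5176.10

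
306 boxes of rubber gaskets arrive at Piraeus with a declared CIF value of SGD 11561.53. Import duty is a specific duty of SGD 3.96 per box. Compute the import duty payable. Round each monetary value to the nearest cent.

Import duty: SGD 1211.76

Import duty = 306 × 3.96 = 1211.76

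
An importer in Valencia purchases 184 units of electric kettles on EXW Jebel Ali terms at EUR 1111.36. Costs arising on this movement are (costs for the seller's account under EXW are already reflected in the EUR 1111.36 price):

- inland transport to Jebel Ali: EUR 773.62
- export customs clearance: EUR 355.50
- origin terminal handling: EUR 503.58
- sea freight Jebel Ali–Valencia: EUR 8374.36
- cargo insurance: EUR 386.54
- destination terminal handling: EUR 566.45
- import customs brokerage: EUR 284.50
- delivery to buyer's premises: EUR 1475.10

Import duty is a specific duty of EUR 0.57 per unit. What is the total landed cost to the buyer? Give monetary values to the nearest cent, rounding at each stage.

EXW: the seller makes goods available at their premises; the buyer bears all onward costs.
CIF value = EXW price + inland to port + export clearance + origin terminal + freight + insurance = 1111.36 + 773.62 + 355.50 + 503.58 + 8374.36 + 386.54 = 11504.96
Import duty = 184 × 0.57 = 104.88
Buyer bears: inland to port 773.62 + export clearance 355.50 + origin terminal 503.58 + freight 8374.36 + insurance 386.54 + destination terminal 566.45 + brokerage 284.50 + delivery 1475.10 + duty 104.88 = 12824.53
Landed cost = invoice 1111.36 + 12824.53 = 13935.89

Total landed cost: EUR 13935.89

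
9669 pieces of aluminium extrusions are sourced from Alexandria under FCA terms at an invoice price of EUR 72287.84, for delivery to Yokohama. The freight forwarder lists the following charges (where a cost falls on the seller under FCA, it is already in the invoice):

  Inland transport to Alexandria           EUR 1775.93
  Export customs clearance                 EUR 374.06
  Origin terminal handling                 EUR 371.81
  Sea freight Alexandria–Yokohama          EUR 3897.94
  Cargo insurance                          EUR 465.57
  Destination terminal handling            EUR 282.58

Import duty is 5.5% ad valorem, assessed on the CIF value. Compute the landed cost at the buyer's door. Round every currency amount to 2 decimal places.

FCA: the seller delivers export-cleared goods to the carrier; the buyer bears costs from that point.
Already in the invoice (seller's account under FCA): inland to port, export clearance — exclude.
CIF value = FCA price + origin terminal + freight + insurance = 72287.84 + 371.81 + 3897.94 + 465.57 = 77023.16
Import duty = 77023.16 × 5.5% = 4236.27
Buyer bears: origin terminal 371.81 + freight 3897.94 + insurance 465.57 + destination terminal 282.58 + duty 4236.27 = 9254.17
Landed cost = invoice 72287.84 + 9254.17 = 81542.01

Total landed cost: EUR 81542.01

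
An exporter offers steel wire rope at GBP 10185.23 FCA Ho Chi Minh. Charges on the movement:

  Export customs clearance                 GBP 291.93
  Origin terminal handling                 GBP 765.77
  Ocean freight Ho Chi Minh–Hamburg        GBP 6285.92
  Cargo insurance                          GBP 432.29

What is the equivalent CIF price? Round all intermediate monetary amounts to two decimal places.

CIF price: GBP 17669.21

Not relevant to the conversion: export clearance — on the seller under both FCA and CIF; already in the FCA price and stays in the CIF price.
From FCA to CIF, the seller additionally bears: origin terminal, freight, insurance.
CIF price = 10185.23 + 765.77 + 6285.92 + 432.29 = 17669.21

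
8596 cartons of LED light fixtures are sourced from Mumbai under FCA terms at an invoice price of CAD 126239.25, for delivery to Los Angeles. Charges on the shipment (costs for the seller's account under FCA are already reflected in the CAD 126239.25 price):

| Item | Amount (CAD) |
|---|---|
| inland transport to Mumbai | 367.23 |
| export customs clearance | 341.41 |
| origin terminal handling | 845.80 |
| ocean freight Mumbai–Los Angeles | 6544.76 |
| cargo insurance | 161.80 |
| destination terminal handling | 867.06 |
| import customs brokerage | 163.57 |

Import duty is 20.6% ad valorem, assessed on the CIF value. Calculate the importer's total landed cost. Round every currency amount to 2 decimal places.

Total landed cost: CAD 162383.31

FCA: the seller delivers export-cleared goods to the carrier; the buyer bears costs from that point.
Already in the invoice (seller's account under FCA): inland to port, export clearance — exclude.
CIF value = FCA price + origin terminal + freight + insurance = 126239.25 + 845.80 + 6544.76 + 161.80 = 133791.61
Import duty = 133791.61 × 20.6% = 27561.07
Buyer bears: origin terminal 845.80 + freight 6544.76 + insurance 161.80 + destination terminal 867.06 + brokerage 163.57 + duty 27561.07 = 36144.06
Landed cost = invoice 126239.25 + 36144.06 = 162383.31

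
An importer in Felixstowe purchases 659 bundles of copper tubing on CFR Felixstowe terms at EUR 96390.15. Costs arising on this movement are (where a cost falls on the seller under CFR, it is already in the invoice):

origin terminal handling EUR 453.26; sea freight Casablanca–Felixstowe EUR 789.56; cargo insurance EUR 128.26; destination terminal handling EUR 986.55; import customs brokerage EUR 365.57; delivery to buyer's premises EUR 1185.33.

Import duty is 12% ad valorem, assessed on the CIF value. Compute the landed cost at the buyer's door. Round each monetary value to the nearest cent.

CFR: the seller pays costs through ocean freight to the destination port, but not insurance.
Already in the invoice (seller's account under CFR): origin terminal, freight — exclude.
CIF value = CFR price + insurance = 96390.15 + 128.26 = 96518.41
Import duty = 96518.41 × 12% = 11582.21
Buyer bears: insurance 128.26 + destination terminal 986.55 + brokerage 365.57 + delivery 1185.33 + duty 11582.21 = 14247.92
Landed cost = invoice 96390.15 + 14247.92 = 110638.07

Total landed cost: EUR 110638.07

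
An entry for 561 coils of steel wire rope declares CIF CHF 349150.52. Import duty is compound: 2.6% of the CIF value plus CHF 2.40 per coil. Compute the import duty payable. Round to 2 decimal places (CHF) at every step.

Ad valorem component: 349150.52 × 2.6% = 9077.91
Specific component: 561 × 2.40 = 1346.40
Import duty = 9077.91 + 1346.40 = 10424.31

Import duty: CHF 10424.31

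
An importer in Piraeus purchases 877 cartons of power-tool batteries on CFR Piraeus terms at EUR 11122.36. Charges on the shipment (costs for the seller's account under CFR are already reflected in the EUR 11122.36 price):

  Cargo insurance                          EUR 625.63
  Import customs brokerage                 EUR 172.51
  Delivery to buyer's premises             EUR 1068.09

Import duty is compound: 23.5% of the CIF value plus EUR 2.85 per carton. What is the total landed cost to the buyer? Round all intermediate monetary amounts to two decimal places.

Total landed cost: EUR 18248.82

CFR: the seller pays costs through ocean freight to the destination port, but not insurance.
CIF value = CFR price + insurance = 11122.36 + 625.63 = 11747.99
Ad valorem component: 11747.99 × 23.5% = 2760.78
Specific component: 877 × 2.85 = 2499.45
Import duty = 2760.78 + 2499.45 = 5260.23
Buyer bears: insurance 625.63 + brokerage 172.51 + delivery 1068.09 + duty 5260.23 = 7126.46
Landed cost = invoice 11122.36 + 7126.46 = 18248.82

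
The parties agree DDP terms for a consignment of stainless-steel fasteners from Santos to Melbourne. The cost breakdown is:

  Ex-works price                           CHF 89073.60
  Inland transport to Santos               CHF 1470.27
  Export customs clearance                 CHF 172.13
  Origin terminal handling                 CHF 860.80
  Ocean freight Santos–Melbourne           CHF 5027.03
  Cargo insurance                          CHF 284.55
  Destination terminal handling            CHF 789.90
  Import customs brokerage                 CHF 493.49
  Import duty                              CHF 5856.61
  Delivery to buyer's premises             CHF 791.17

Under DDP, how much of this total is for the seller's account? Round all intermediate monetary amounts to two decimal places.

Seller's account: CHF 104819.55

DDP: the seller bears all costs including import duty.
Seller's account: goods 89073.60 + inland to port 1470.27 + export clearance 172.13 + origin terminal 860.80 + freight 5027.03 + insurance 284.55 + destination terminal 789.90 + brokerage 493.49 + duty 5856.61 + delivery 791.17 = 104819.55
Buyer's account: 0.00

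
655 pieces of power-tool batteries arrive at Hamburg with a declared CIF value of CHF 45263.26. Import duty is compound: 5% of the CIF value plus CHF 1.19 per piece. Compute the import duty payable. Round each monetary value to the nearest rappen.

Import duty: CHF 3042.61

Ad valorem component: 45263.26 × 5% = 2263.16
Specific component: 655 × 1.19 = 779.45
Import duty = 2263.16 + 779.45 = 3042.61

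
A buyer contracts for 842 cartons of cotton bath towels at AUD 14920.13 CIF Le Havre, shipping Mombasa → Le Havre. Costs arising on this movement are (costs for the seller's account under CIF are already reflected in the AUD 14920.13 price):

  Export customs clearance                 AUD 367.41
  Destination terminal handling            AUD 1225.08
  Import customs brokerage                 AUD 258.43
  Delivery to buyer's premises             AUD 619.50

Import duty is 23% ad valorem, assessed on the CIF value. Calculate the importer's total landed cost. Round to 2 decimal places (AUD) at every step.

Total landed cost: AUD 20454.77

CIF: the seller pays costs through ocean freight and marine insurance to the destination port.
Already in the invoice (seller's account under CIF): export clearance — exclude.
The CIF price already equals the CIF value: 14920.13
Import duty = 14920.13 × 23% = 3431.63
Buyer bears: destination terminal 1225.08 + brokerage 258.43 + delivery 619.50 + duty 3431.63 = 5534.64
Landed cost = invoice 14920.13 + 5534.64 = 20454.77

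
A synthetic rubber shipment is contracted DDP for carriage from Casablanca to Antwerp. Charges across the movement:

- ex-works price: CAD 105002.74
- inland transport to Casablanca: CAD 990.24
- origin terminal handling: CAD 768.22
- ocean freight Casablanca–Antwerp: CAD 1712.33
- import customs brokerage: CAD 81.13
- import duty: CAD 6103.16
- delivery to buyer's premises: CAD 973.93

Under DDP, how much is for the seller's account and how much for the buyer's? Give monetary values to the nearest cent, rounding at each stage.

Seller: CAD 115631.75; buyer: CAD 0.00

DDP: the seller bears all costs including import duty.
Seller's account: goods 105002.74 + inland to port 990.24 + origin terminal 768.22 + freight 1712.33 + brokerage 81.13 + duty 6103.16 + delivery 973.93 = 115631.75
Buyer's account: 0.00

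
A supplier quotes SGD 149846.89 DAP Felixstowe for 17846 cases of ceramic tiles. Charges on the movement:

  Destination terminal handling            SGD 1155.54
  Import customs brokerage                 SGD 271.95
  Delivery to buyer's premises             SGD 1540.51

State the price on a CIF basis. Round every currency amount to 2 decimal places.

Not relevant to the conversion: brokerage — on the buyer under both terms; not part of either seller's price.
From DAP to CIF, the seller no longer bears: destination terminal, delivery.
CIF price = 149846.89 − 1155.54 − 1540.51 = 147150.84

CIF price: SGD 147150.84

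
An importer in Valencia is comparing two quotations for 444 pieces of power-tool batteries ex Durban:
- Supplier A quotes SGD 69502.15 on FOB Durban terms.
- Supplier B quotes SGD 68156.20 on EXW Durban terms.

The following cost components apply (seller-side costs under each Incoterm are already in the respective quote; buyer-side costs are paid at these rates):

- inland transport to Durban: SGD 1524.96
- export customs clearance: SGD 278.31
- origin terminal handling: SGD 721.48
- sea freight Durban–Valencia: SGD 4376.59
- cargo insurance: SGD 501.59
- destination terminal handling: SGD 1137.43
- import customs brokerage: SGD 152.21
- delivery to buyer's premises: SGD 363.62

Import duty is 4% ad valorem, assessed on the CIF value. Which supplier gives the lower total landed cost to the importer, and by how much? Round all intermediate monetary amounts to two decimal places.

Supplier A (FOB):
CIF value = FOB price + freight + insurance = 69502.15 + 4376.59 + 501.59 = 74380.33
Import duty = 74380.33 × 4% = 2975.21
Buyer bears (A): 4376.59 + 501.59 + 1137.43 + 152.21 + 363.62 = 6531.44
Landed cost (A) = invoice 69502.15 + 6531.44 + duty 2975.21 = 79008.80
Supplier B (EXW):
CIF value = EXW price + inland to port + export clearance + origin terminal + freight + insurance = 68156.20 + 1524.96 + 278.31 + 721.48 + 4376.59 + 501.59 = 75559.13
Import duty = 75559.13 × 4% = 3022.37
Buyer bears (B): 1524.96 + 278.31 + 721.48 + 4376.59 + 501.59 + 1137.43 + 152.21 + 363.62 = 9056.19
Landed cost (B) = invoice 68156.20 + 9056.19 + duty 3022.37 = 80234.76
Difference = |79008.80 − 80234.76| = 1225.96

Supplier A is cheaper by SGD 1225.96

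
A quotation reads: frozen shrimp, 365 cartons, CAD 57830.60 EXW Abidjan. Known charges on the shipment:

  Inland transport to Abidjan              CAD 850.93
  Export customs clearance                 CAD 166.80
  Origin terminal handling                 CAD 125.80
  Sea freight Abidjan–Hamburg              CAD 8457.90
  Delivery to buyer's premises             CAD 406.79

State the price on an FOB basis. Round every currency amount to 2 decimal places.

Not relevant to the conversion: delivery, freight — on the buyer under both terms; not part of either seller's price.
From EXW to FOB, the seller additionally bears: inland to port, export clearance, origin terminal.
FOB price = 57830.60 + 850.93 + 166.80 + 125.80 = 58974.13

FOB price: CAD 58974.13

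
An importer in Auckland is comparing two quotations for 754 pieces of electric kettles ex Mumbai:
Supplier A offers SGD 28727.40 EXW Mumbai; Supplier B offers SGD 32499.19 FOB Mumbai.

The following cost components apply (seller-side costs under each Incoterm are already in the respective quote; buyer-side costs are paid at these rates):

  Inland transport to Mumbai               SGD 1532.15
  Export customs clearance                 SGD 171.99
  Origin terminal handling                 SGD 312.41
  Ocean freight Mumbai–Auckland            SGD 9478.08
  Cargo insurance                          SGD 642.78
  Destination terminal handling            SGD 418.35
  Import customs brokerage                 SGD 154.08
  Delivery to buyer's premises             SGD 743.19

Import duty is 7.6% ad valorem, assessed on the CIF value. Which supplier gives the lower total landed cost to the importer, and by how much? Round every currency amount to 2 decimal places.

Supplier A is cheaper by SGD 1888.63

Supplier A (EXW):
CIF value = EXW price + inland to port + export clearance + origin terminal + freight + insurance = 28727.40 + 1532.15 + 171.99 + 312.41 + 9478.08 + 642.78 = 40864.81
Import duty = 40864.81 × 7.6% = 3105.73
Buyer bears (A): 1532.15 + 171.99 + 312.41 + 9478.08 + 642.78 + 418.35 + 154.08 + 743.19 = 13453.03
Landed cost (A) = invoice 28727.40 + 13453.03 + duty 3105.73 = 45286.16
Supplier B (FOB):
CIF value = FOB price + freight + insurance = 32499.19 + 9478.08 + 642.78 = 42620.05
Import duty = 42620.05 × 7.6% = 3239.12
Buyer bears (B): 9478.08 + 642.78 + 418.35 + 154.08 + 743.19 = 11436.48
Landed cost (B) = invoice 32499.19 + 11436.48 + duty 3239.12 = 47174.79
Difference = |45286.16 − 47174.79| = 1888.63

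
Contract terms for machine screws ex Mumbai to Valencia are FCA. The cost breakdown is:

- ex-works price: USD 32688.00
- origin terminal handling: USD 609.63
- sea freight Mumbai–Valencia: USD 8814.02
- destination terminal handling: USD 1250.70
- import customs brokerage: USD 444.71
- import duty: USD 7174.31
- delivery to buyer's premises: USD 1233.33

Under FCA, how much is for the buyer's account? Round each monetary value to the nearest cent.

Buyer's account: USD 19526.70

FCA: the seller delivers export-cleared goods to the carrier; the buyer bears costs from that point.
Seller's account: goods 32688.00 = 32688.00
Buyer's account: origin terminal 609.63 + freight 8814.02 + destination terminal 1250.70 + brokerage 444.71 + duty 7174.31 + delivery 1233.33 = 19526.70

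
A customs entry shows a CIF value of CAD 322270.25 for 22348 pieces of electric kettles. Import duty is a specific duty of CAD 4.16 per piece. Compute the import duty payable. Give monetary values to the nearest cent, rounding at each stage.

Import duty: CAD 92967.68

Import duty = 22348 × 4.16 = 92967.68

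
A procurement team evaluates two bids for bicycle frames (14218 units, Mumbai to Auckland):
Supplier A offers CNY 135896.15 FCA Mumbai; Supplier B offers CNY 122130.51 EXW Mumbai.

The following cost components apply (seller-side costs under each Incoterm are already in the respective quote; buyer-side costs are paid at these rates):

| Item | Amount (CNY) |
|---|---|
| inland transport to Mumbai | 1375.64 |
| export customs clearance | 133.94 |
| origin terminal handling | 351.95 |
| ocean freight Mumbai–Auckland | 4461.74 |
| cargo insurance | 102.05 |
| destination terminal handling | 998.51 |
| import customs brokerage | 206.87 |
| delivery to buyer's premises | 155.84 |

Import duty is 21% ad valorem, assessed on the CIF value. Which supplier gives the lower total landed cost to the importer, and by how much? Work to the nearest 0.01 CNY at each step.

Supplier B is cheaper by CNY 14829.84

Supplier A (FCA):
CIF value = FCA price + origin terminal + freight + insurance = 135896.15 + 351.95 + 4461.74 + 102.05 = 140811.89
Import duty = 140811.89 × 21% = 29570.50
Buyer bears (A): 351.95 + 4461.74 + 102.05 + 998.51 + 206.87 + 155.84 = 6276.96
Landed cost (A) = invoice 135896.15 + 6276.96 + duty 29570.50 = 171743.61
Supplier B (EXW):
CIF value = EXW price + inland to port + export clearance + origin terminal + freight + insurance = 122130.51 + 1375.64 + 133.94 + 351.95 + 4461.74 + 102.05 = 128555.83
Import duty = 128555.83 × 21% = 26996.72
Buyer bears (B): 1375.64 + 133.94 + 351.95 + 4461.74 + 102.05 + 998.51 + 206.87 + 155.84 = 7786.54
Landed cost (B) = invoice 122130.51 + 7786.54 + duty 26996.72 = 156913.77
Difference = |171743.61 − 156913.77| = 14829.84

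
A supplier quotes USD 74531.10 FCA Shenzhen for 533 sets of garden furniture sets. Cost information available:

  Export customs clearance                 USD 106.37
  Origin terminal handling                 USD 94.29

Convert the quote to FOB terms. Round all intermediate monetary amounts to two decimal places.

FOB price: USD 74625.39

Not relevant to the conversion: export clearance — on the seller under both FCA and FOB; already in the FCA price and stays in the FOB price.
From FCA to FOB, the seller additionally bears: origin terminal.
FOB price = 74531.10 + 94.29 = 74625.39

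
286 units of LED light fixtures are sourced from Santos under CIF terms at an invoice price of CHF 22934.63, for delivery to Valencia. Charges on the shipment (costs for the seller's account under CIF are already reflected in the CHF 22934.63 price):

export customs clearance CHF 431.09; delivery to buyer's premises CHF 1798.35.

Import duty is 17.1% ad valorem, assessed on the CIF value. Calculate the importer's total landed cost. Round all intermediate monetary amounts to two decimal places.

Total landed cost: CHF 28654.80

CIF: the seller pays costs through ocean freight and marine insurance to the destination port.
Already in the invoice (seller's account under CIF): export clearance — exclude.
The CIF price already equals the CIF value: 22934.63
Import duty = 22934.63 × 17.1% = 3921.82
Buyer bears: delivery 1798.35 + duty 3921.82 = 5720.17
Landed cost = invoice 22934.63 + 5720.17 = 28654.80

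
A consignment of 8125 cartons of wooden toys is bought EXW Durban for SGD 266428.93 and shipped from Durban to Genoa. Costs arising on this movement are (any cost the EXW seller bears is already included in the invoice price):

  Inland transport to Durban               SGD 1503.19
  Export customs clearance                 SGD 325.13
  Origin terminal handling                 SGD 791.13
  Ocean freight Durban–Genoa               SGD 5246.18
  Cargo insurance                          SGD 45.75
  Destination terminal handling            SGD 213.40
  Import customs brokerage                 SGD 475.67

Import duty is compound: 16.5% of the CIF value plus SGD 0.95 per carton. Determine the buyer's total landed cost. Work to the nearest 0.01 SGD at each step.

Total landed cost: SGD 328014.28

EXW: the seller makes goods available at their premises; the buyer bears all onward costs.
CIF value = EXW price + inland to port + export clearance + origin terminal + freight + insurance = 266428.93 + 1503.19 + 325.13 + 791.13 + 5246.18 + 45.75 = 274340.31
Ad valorem component: 274340.31 × 16.5% = 45266.15
Specific component: 8125 × 0.95 = 7718.75
Import duty = 45266.15 + 7718.75 = 52984.90
Buyer bears: inland to port 1503.19 + export clearance 325.13 + origin terminal 791.13 + freight 5246.18 + insurance 45.75 + destination terminal 213.40 + brokerage 475.67 + duty 52984.90 = 61585.35
Landed cost = invoice 266428.93 + 61585.35 = 328014.28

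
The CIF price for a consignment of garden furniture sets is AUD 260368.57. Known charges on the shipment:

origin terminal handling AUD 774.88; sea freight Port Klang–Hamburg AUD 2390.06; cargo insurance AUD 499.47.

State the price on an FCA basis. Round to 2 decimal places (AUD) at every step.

FCA price: AUD 256704.16

From CIF to FCA, the seller no longer bears: origin terminal, freight, insurance.
FCA price = 260368.57 − 774.88 − 2390.06 − 499.47 = 256704.16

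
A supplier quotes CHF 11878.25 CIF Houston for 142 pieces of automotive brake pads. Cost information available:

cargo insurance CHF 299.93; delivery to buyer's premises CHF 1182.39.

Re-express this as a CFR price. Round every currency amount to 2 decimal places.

Not relevant to the conversion: delivery — on the buyer under both terms; not part of either seller's price.
From CIF to CFR, the seller no longer bears: insurance.
CFR price = 11878.25 − 299.93 = 11578.32

CFR price: CHF 11578.32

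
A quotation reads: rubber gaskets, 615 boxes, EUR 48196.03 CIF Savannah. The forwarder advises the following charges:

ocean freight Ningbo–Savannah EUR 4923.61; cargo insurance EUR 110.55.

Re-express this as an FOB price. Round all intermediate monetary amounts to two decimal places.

From CIF to FOB, the seller no longer bears: freight, insurance.
FOB price = 48196.03 − 4923.61 − 110.55 = 43161.87

FOB price: EUR 43161.87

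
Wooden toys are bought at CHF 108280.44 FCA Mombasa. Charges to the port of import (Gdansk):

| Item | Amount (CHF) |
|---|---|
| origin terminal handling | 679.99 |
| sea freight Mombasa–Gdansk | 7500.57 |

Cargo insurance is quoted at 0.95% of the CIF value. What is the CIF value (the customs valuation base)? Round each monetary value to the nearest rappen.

CIF value: CHF 117577.99

Let C be the CIF value. C = FCA price + pre-shipment costs + freight + 0.95% × C
C − 0.95% × C = 108280.44 + 679.99 + 7500.57
0.9905 × C = 116461.00
C = 116461.00 / 0.9905 = 117577.99
Insurance premium = 0.95% × 117577.99 = 1116.99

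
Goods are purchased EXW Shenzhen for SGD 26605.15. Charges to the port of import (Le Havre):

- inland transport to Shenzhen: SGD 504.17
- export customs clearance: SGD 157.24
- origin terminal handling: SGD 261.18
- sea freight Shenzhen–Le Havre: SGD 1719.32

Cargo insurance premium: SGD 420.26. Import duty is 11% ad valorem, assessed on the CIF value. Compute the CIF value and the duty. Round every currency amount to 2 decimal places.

CIF = EXW price + pre-shipment costs + freight + insurance
CIF = 26605.15 + 504.17 + 157.24 + 261.18 + 1719.32 + 420.26 = 29667.32
Import duty = 29667.32 × 11% = 3263.41

CIF value: SGD 29667.32; import duty: SGD 3263.41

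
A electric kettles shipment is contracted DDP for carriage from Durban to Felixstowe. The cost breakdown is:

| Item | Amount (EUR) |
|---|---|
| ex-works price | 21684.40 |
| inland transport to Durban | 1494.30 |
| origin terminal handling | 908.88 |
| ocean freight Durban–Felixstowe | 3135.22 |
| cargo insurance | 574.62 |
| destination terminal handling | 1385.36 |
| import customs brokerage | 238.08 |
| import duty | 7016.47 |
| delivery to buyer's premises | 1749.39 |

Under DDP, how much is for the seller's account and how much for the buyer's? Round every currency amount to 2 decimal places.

Seller: EUR 38186.72; buyer: EUR 0.00

DDP: the seller bears all costs including import duty.
Seller's account: goods 21684.40 + inland to port 1494.30 + origin terminal 908.88 + freight 3135.22 + insurance 574.62 + destination terminal 1385.36 + brokerage 238.08 + duty 7016.47 + delivery 1749.39 = 38186.72
Buyer's account: 0.00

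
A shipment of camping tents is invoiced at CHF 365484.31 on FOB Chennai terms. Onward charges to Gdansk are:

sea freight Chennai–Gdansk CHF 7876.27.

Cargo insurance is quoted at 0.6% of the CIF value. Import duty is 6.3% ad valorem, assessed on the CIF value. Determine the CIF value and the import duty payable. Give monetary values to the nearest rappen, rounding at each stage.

CIF value: CHF 375614.27; import duty: CHF 23663.70

Let C be the CIF value. C = FOB price + freight + 0.6% × C
C − 0.6% × C = 365484.31 + 7876.27
0.994 × C = 373360.58
C = 373360.58 / 0.994 = 375614.27
Insurance premium = 0.6% × 375614.27 = 2253.69
Import duty = 375614.27 × 6.3% = 23663.70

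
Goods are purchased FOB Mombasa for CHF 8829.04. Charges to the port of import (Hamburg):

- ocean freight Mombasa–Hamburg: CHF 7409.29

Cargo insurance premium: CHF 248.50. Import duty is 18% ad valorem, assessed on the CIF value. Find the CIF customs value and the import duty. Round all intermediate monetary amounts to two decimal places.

CIF = FOB price + freight + insurance
CIF = 8829.04 + 7409.29 + 248.50 = 16486.83
Import duty = 16486.83 × 18% = 2967.63

CIF value: CHF 16486.83; import duty: CHF 2967.63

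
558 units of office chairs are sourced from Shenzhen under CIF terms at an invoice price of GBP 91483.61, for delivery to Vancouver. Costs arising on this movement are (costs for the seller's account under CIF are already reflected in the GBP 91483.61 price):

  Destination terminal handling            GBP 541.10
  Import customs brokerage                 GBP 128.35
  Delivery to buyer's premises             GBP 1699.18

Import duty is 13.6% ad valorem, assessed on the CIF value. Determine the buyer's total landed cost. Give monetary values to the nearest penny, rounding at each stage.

Total landed cost: GBP 106294.01

CIF: the seller pays costs through ocean freight and marine insurance to the destination port.
The CIF price already equals the CIF value: 91483.61
Import duty = 91483.61 × 13.6% = 12441.77
Buyer bears: destination terminal 541.10 + brokerage 128.35 + delivery 1699.18 + duty 12441.77 = 14810.40
Landed cost = invoice 91483.61 + 14810.40 = 106294.01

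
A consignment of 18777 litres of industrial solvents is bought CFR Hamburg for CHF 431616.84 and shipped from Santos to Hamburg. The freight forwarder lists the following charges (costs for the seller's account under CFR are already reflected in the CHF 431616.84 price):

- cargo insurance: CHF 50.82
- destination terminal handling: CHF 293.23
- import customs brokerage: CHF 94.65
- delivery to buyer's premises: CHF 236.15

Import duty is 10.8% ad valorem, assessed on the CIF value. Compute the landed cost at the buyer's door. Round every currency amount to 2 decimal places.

Total landed cost: CHF 478911.80

CFR: the seller pays costs through ocean freight to the destination port, but not insurance.
CIF value = CFR price + insurance = 431616.84 + 50.82 = 431667.66
Import duty = 431667.66 × 10.8% = 46620.11
Buyer bears: insurance 50.82 + destination terminal 293.23 + brokerage 94.65 + delivery 236.15 + duty 46620.11 = 47294.96
Landed cost = invoice 431616.84 + 47294.96 = 478911.80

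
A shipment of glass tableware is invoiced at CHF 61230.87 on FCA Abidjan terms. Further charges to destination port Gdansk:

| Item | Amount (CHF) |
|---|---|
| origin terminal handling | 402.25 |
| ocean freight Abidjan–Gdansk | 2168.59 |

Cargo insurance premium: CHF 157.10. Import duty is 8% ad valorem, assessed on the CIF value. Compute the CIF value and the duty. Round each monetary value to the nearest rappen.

CIF value: CHF 63958.81; import duty: CHF 5116.70

CIF = FCA price + pre-shipment costs + freight + insurance
CIF = 61230.87 + 402.25 + 2168.59 + 157.10 = 63958.81
Import duty = 63958.81 × 8% = 5116.70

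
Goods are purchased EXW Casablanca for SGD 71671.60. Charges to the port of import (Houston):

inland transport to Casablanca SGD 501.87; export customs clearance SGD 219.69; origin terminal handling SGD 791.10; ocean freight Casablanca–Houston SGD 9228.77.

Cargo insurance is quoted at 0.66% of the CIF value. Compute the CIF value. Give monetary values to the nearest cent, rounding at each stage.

Let C be the CIF value. C = EXW price + pre-shipment costs + freight + 0.66% × C
C − 0.66% × C = 71671.60 + 501.87 + 219.69 + 791.10 + 9228.77
0.9934 × C = 82413.03
C = 82413.03 / 0.9934 = 82960.57
Insurance premium = 0.66% × 82960.57 = 547.54

CIF value: SGD 82960.57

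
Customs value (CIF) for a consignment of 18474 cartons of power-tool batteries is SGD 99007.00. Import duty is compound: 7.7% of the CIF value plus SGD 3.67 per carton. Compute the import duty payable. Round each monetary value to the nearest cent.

Import duty: SGD 75423.12

Ad valorem component: 99007.00 × 7.7% = 7623.54
Specific component: 18474 × 3.67 = 67799.58
Import duty = 7623.54 + 67799.58 = 75423.12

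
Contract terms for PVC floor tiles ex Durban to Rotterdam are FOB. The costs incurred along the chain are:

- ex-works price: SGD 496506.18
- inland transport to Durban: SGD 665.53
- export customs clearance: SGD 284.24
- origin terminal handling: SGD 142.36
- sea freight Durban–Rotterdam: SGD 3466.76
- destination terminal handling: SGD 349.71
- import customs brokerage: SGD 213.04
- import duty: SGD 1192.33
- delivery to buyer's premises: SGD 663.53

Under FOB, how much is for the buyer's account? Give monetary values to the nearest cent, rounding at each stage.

Buyer's account: SGD 5885.37

FOB: the seller bears costs until goods are on board at the origin port; the buyer bears freight, insurance and all costs thereafter.
Seller's account: goods 496506.18 + inland to port 665.53 + export clearance 284.24 + origin terminal 142.36 = 497598.31
Buyer's account: freight 3466.76 + destination terminal 349.71 + brokerage 213.04 + duty 1192.33 + delivery 663.53 = 5885.37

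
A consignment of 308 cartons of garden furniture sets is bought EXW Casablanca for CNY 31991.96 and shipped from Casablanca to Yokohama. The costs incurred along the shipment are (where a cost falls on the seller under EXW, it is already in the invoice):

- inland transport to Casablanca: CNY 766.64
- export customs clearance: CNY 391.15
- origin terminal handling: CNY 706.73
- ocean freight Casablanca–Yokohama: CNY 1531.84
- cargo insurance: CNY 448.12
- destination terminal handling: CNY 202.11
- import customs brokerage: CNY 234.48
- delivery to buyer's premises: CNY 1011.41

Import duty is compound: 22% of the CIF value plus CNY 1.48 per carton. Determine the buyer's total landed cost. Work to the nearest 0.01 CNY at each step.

Total landed cost: CNY 45624.30

EXW: the seller makes goods available at their premises; the buyer bears all onward costs.
CIF value = EXW price + inland to port + export clearance + origin terminal + freight + insurance = 31991.96 + 766.64 + 391.15 + 706.73 + 1531.84 + 448.12 = 35836.44
Ad valorem component: 35836.44 × 22% = 7884.02
Specific component: 308 × 1.48 = 455.84
Import duty = 7884.02 + 455.84 = 8339.86
Buyer bears: inland to port 766.64 + export clearance 391.15 + origin terminal 706.73 + freight 1531.84 + insurance 448.12 + destination terminal 202.11 + brokerage 234.48 + delivery 1011.41 + duty 8339.86 = 13632.34
Landed cost = invoice 31991.96 + 13632.34 = 45624.30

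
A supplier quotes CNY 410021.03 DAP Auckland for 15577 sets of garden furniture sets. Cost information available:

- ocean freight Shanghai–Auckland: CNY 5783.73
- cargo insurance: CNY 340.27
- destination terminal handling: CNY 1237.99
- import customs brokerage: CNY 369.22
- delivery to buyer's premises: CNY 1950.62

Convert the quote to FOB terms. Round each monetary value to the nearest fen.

Not relevant to the conversion: brokerage — on the buyer under both terms; not part of either seller's price.
From DAP to FOB, the seller no longer bears: freight, insurance, destination terminal, delivery.
FOB price = 410021.03 − 5783.73 − 340.27 − 1237.99 − 1950.62 = 400708.42

FOB price: CNY 400708.42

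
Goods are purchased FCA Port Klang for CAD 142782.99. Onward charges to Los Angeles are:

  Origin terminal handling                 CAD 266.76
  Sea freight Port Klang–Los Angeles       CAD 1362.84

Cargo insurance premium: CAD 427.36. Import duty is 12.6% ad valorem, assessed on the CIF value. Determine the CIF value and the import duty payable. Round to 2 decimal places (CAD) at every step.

CIF value: CAD 144839.95; import duty: CAD 18249.83

CIF = FCA price + pre-shipment costs + freight + insurance
CIF = 142782.99 + 266.76 + 1362.84 + 427.36 = 144839.95
Import duty = 144839.95 × 12.6% = 18249.83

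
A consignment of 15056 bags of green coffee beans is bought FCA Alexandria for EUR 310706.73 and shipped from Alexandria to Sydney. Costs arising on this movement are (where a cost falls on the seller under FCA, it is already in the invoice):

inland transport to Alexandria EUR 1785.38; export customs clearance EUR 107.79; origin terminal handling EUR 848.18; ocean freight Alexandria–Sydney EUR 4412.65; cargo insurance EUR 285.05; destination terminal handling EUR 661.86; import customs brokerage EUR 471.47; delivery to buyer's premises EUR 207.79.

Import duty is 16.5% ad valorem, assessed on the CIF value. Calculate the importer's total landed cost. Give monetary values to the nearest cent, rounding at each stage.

Total landed cost: EUR 369775.41

FCA: the seller delivers export-cleared goods to the carrier; the buyer bears costs from that point.
Already in the invoice (seller's account under FCA): inland to port, export clearance — exclude.
CIF value = FCA price + origin terminal + freight + insurance = 310706.73 + 848.18 + 4412.65 + 285.05 = 316252.61
Import duty = 316252.61 × 16.5% = 52181.68
Buyer bears: origin terminal 848.18 + freight 4412.65 + insurance 285.05 + destination terminal 661.86 + brokerage 471.47 + delivery 207.79 + duty 52181.68 = 59068.68
Landed cost = invoice 310706.73 + 59068.68 = 369775.41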